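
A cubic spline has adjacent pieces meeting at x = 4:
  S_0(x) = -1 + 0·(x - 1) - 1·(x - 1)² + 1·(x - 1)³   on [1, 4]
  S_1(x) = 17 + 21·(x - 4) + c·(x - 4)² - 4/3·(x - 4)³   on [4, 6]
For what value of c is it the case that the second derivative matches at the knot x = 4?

S_0''(x) = -2 + 6·(x - 1), so S_0''(4) = 16. On the right, S_1''(4) = 2c, so c = 8.

8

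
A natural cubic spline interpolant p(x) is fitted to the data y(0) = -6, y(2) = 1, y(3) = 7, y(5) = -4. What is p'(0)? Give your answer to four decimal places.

1.9857

Put σ_i = p'' at the i-th knot. Here h = (2, 1, 2) and Δ = (7/2, 6, -11/2), so the interior equations h_(i-1)·σ_(i-1) + 2(h_(i-1)+h_i)·σ_i + h_i·σ_(i+1) = 6(Δ_i − Δ_(i-1)) read
  2·σ_0 + 6·σ_1 + 1·σ_2 = 6(Δ_1 - Δ_0) = 15
  1·σ_1 + 6·σ_2 + 2·σ_3 = 6(Δ_2 - Δ_1) = -69
Natural end conditions: σ_0 = σ_3 = 0.
Hence σ_0 = 0, σ_1 = 159/35, σ_2 = -429/35, σ_3 = 0.
On [0, 2], p'(x) = b_0 + 2c_0·x + 3d_0·x² with b_0 = Δ_0 - h_0(2σ_0 + σ_1)/6 = 139/70, c_0 = σ_0/2 = 0, d_0 = (σ_1 - σ_0)/(6h_0) = 53/140. So p'(0) = 139/70.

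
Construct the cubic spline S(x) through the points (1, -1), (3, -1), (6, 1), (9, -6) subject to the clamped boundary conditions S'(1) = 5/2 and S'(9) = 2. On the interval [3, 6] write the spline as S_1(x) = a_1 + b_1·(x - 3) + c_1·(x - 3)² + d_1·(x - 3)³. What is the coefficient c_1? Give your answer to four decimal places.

1.2500

With M_i denoting the second derivative at x_i, h_i = 2, 3, 3, and Δ_i = (y_(i+1) − y_i)/h_i = 0, 2/3, -7/3:
  2·M_0 + 10·M_1 + 3·M_2 = 6(Δ_1 - Δ_0) = 4
  3·M_1 + 12·M_2 + 3·M_3 = 6(Δ_2 - Δ_1) = -18
Clamped end conditions give two more equations: 2h_0·M_0 + h_0·M_1 = 6(Δ_0 - S'(1)) = -15 and h_2·M_2 + 2h_2·M_3 = 6(S'(9) - Δ_2) = 26.
Forward elimination and back-substitution give M_0 = -5, M_1 = 5/2, M_2 = -11/3, M_3 = 37/6.
On [3, 6], with S_1(x) = a_1 + b_1·(x - 3) + c_1·(x - 3)² + d_1·(x - 3)³: c_1 = M_1/2 = 5/4, d_1 = (M_2 - M_1)/(6h_1) = -37/108, b_1 = Δ_1 - h_1(2M_1 + M_2)/6 = 0.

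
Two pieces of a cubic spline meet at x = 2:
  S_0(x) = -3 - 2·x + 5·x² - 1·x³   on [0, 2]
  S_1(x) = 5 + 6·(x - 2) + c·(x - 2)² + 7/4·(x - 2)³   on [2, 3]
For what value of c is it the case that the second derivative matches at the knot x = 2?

-1

S_0''(x) = 10 - 6·x, so S_0''(2) = -2. On the right, S_1''(2) = 2c, so c = -1.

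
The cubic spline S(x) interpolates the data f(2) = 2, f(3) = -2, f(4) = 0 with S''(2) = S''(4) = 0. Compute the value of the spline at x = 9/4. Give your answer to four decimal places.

0.6484

Let m_i = S''(x_i). Step sizes h_i = 1, 1; slopes of the chords Δ_i = (y_(i+1) - y_i)/h_i = -4, 2.
  1·m_0 + 4·m_1 + 1·m_2 = 6(Δ_1 - Δ_0) = 36
Natural end conditions: m_0 = m_2 = 0.
Forward elimination and back-substitution give m_0 = 0, m_1 = 9, m_2 = 0.
On [2, 3], S(x) = 2 - 11/2·(x - 2) + 0·(x - 2)² + 3/2·(x - 2)³.
With (x - 2) = 1/4: S(9/4) = 83/128.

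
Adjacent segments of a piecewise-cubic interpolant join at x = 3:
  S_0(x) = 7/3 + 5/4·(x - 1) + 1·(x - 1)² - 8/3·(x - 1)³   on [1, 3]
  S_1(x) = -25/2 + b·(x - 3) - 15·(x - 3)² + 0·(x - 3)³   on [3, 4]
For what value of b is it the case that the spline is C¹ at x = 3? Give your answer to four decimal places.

-26.7500

S_0'(x) = 5/4 + 2·(x - 1) - 8·(x - 1)², so S_0'(3) = -107/4. On the right, S_1'(3) = b, so b = -107/4.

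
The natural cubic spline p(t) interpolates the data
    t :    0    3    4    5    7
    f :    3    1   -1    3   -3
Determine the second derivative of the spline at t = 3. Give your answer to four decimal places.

-2.4831

Let m_i = p''(x_i). Step sizes h_i = 3, 1, 1, 2; slopes of the chords Δ_i = (y_(i+1) - y_i)/h_i = -2/3, -2, 4, -3.
  3·m_0 + 8·m_1 + 1·m_2 = 6(Δ_1 - Δ_0) = -8
  1·m_1 + 4·m_2 + 1·m_3 = 6(Δ_2 - Δ_1) = 36
  1·m_2 + 6·m_3 + 2·m_4 = 6(Δ_3 - Δ_2) = -42
Natural end conditions: m_0 = m_4 = 0.
Solving the tridiagonal system: m_0 = 0, m_1 = -221/89, m_2 = 1056/89, m_3 = -799/89, m_4 = 0.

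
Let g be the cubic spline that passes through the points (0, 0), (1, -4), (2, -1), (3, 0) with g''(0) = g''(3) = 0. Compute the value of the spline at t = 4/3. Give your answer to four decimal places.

-3.4444

Write σ_i for g''(x_i). With h_i = 1, 1, 1 and divided differences Δ_i = -4, 3, 1, the continuity of g' gives the tridiagonal system
  1·σ_0 + 4·σ_1 + 1·σ_2 = 6(Δ_1 - Δ_0) = 42
  1·σ_1 + 4·σ_2 + 1·σ_3 = 6(Δ_2 - Δ_1) = -12
Natural end conditions: σ_0 = σ_3 = 0.
Forward elimination and back-substitution give σ_0 = 0, σ_1 = 12, σ_2 = -6, σ_3 = 0.
On [1, 2], g(t) = -4 + 0·(t - 1) + 6·(t - 1)² - 3·(t - 1)³.
With (t - 1) = 1/3: g(4/3) = -31/9.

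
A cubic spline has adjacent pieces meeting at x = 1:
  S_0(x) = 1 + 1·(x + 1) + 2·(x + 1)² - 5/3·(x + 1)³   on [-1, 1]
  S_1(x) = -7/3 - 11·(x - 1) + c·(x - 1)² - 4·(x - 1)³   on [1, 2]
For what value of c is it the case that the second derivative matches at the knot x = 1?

-8

S_0''(x) = 4 - 10·(x + 1), so S_0''(1) = -16. On the right, S_1''(1) = 2c, so c = -8.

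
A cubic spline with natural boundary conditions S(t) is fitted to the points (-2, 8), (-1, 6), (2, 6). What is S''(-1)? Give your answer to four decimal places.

1.5000

With M_i denoting the second derivative at x_i, h_i = 1, 3, and Δ_i = (y_(i+1) − y_i)/h_i = -2, 0:
  1·M_0 + 8·M_1 + 3·M_2 = 6(Δ_1 - Δ_0) = 12
Natural end conditions: M_0 = M_2 = 0.
Solving the tridiagonal system: M_0 = 0, M_1 = 3/2, M_2 = 0.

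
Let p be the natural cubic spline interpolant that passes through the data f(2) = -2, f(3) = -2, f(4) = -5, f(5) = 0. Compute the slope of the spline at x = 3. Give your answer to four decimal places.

Put M_i = p'' at the i-th knot. Here h = (1, 1, 1) and Δ = (0, -3, 5), so the interior equations h_(i-1)·M_(i-1) + 2(h_(i-1)+h_i)·M_i + h_i·M_(i+1) = 6(Δ_i − Δ_(i-1)) read
  1·M_0 + 4·M_1 + 1·M_2 = 6(Δ_1 - Δ_0) = -18
  1·M_1 + 4·M_2 + 1·M_3 = 6(Δ_2 - Δ_1) = 48
Natural end conditions: M_0 = M_3 = 0.
Solving: M_0 = 0, M_1 = -8, M_2 = 14, M_3 = 0.
On [3, 4], p'(x) = b_1 + 2c_1·(x - 3) + 3d_1·(x - 3)² with b_1 = Δ_1 - h_1(2M_1 + M_2)/6 = -8/3, c_1 = M_1/2 = -4, d_1 = (M_2 - M_1)/(6h_1) = 11/3. So p'(3) = -8/3.

-2.6667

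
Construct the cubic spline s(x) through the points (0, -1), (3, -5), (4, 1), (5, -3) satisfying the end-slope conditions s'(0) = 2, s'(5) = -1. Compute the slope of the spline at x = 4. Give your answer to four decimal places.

Let m_i = s''(x_i). Step sizes h_i = 3, 1, 1; slopes of the chords Δ_i = (y_(i+1) - y_i)/h_i = -4/3, 6, -4.
  3·m_0 + 8·m_1 + 1·m_2 = 6(Δ_1 - Δ_0) = 44
  1·m_1 + 4·m_2 + 1·m_3 = 6(Δ_2 - Δ_1) = -60
Clamped end conditions give two more equations: 2h_0·m_0 + h_0·m_1 = 6(Δ_0 - s'(0)) = -20 and h_2·m_2 + 2h_2·m_3 = 6(s'(5) - Δ_2) = 18.
Solving the tridiagonal system: m_0 = -806/87, m_1 = 344/29, m_2 = -670/29, m_3 = 596/29.
On [4, 5], s'(x) = b_2 + 2c_2·(x - 4) + 3d_2·(x - 4)² with b_2 = Δ_2 - h_2(2m_2 + m_3)/6 = 8/29, c_2 = m_2/2 = -335/29, d_2 = (m_3 - m_2)/(6h_2) = 211/29. So s'(4) = 8/29.

0.2759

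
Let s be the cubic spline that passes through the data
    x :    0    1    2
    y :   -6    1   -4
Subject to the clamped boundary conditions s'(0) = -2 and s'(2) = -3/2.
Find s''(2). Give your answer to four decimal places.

Let M_i = s''(x_i). Step sizes h_i = 1, 1; slopes of the chords Δ_i = (y_(i+1) - y_i)/h_i = 7, -5.
  1·M_0 + 4·M_1 + 1·M_2 = 6(Δ_1 - Δ_0) = -72
Clamped end conditions give two more equations: 2h_0·M_0 + h_0·M_1 = 6(Δ_0 - s'(0)) = 54 and h_1·M_1 + 2h_1·M_2 = 6(s'(2) - Δ_1) = 21.
Hence M_0 = 181/4, M_1 = -73/2, M_2 = 115/4.

28.7500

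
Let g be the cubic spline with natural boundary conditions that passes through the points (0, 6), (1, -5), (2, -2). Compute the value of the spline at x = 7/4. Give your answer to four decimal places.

-3.5703

With M_i denoting the second derivative at x_i, h_i = 1, 1, and Δ_i = (y_(i+1) − y_i)/h_i = -11, 3:
  1·M_0 + 4·M_1 + 1·M_2 = 6(Δ_1 - Δ_0) = 84
Natural end conditions: M_0 = M_2 = 0.
Hence M_0 = 0, M_1 = 21, M_2 = 0.
On [1, 2], g(x) = -5 - 4·(x - 1) + 21/2·(x - 1)² - 7/2·(x - 1)³.
With (x - 1) = 3/4: g(7/4) = -457/128.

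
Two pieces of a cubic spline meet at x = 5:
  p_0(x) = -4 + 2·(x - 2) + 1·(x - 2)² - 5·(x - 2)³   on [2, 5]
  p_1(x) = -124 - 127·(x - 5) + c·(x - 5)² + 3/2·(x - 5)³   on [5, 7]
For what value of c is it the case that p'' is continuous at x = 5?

-44

p_0''(x) = 2 - 30·(x - 2), so p_0''(5) = -88. On the right, p_1''(5) = 2c, so c = -44.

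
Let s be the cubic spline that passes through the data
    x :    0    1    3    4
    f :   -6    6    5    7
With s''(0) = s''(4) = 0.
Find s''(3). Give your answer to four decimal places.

Put M_i = s'' at the i-th knot. Here h = (1, 2, 1) and Δ = (12, -1/2, 2), so the interior equations h_(i-1)·M_(i-1) + 2(h_(i-1)+h_i)·M_i + h_i·M_(i+1) = 6(Δ_i − Δ_(i-1)) read
  1·M_0 + 6·M_1 + 2·M_2 = 6(Δ_1 - Δ_0) = -75
  2·M_1 + 6·M_2 + 1·M_3 = 6(Δ_2 - Δ_1) = 15
Natural end conditions: M_0 = M_3 = 0.
Hence M_0 = 0, M_1 = -15, M_2 = 15/2, M_3 = 0.

7.5000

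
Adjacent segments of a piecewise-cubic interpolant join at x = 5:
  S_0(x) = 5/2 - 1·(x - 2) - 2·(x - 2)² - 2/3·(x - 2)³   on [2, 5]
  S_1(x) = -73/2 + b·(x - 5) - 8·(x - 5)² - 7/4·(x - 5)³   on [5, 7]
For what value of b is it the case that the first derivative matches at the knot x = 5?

-31

S_0'(x) = -1 - 4·(x - 2) - 2·(x - 2)², so S_0'(5) = -31. On the right, S_1'(5) = b, so b = -31.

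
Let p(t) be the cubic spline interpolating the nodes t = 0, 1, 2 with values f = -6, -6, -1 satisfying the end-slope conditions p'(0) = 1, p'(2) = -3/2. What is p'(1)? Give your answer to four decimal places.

With M_i denoting the second derivative at x_i, h_i = 1, 1, and Δ_i = (y_(i+1) − y_i)/h_i = 0, 5:
  1·M_0 + 4·M_1 + 1·M_2 = 6(Δ_1 - Δ_0) = 30
Clamped end conditions give two more equations: 2h_0·M_0 + h_0·M_1 = 6(Δ_0 - p'(0)) = -6 and h_1·M_1 + 2h_1·M_2 = 6(p'(2) - Δ_1) = -39.
Solving the tridiagonal system: M_0 = -47/4, M_1 = 35/2, M_2 = -113/4.
On [1, 2], p'(t) = b_1 + 2c_1·(t - 1) + 3d_1·(t - 1)² with b_1 = Δ_1 - h_1(2M_1 + M_2)/6 = 31/8, c_1 = M_1/2 = 35/4, d_1 = (M_2 - M_1)/(6h_1) = -61/8. So p'(1) = 31/8.

3.8750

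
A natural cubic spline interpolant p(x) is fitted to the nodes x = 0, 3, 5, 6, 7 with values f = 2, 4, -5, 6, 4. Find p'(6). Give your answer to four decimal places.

6.3489

Put m_i = p'' at the i-th knot. Here h = (3, 2, 1, 1) and Δ = (2/3, -9/2, 11, -2), so the interior equations h_(i-1)·m_(i-1) + 2(h_(i-1)+h_i)·m_i + h_i·m_(i+1) = 6(Δ_i − Δ_(i-1)) read
  3·m_0 + 10·m_1 + 2·m_2 = 6(Δ_1 - Δ_0) = -31
  2·m_1 + 6·m_2 + 1·m_3 = 6(Δ_2 - Δ_1) = 93
  1·m_2 + 4·m_3 + 1·m_4 = 6(Δ_3 - Δ_2) = -78
Natural end conditions: m_0 = m_4 = 0.
Hence m_0 = 0, m_1 = -1613/214, m_2 = 2374/107, m_3 = -2680/107, m_4 = 0.
On [6, 7], p'(x) = b_3 + 2c_3·(x - 6) + 3d_3·(x - 6)² with b_3 = Δ_3 - h_3(2m_3 + m_4)/6 = 2038/321, c_3 = m_3/2 = -1340/107, d_3 = (m_4 - m_3)/(6h_3) = 1340/321. So p'(6) = 2038/321.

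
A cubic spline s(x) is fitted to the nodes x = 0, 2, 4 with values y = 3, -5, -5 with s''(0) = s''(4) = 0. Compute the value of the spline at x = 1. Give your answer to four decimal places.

-1.7500

Put M_i = s'' at the i-th knot. Here h = (2, 2) and Δ = (-4, 0), so the interior equations h_(i-1)·M_(i-1) + 2(h_(i-1)+h_i)·M_i + h_i·M_(i+1) = 6(Δ_i − Δ_(i-1)) read
  2·M_0 + 8·M_1 + 2·M_2 = 6(Δ_1 - Δ_0) = 24
Natural end conditions: M_0 = M_2 = 0.
Solving the tridiagonal system: M_0 = 0, M_1 = 3, M_2 = 0.
On [0, 2], s(x) = 3 - 5·x + 0·x² + 1/4·x³.
With x = 1: s(1) = -7/4.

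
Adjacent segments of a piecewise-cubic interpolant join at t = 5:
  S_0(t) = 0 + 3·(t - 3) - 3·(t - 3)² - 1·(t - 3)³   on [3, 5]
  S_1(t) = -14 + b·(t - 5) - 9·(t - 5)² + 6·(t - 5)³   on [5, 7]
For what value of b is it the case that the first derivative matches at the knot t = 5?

S_0'(t) = 3 - 6·(t - 3) - 3·(t - 3)², so S_0'(5) = -21. On the right, S_1'(5) = b, so b = -21.

-21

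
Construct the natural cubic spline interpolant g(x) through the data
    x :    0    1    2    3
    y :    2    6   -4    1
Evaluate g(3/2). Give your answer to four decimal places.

0.9250

With M_i denoting the second derivative at x_i, h_i = 1, 1, 1, and Δ_i = (y_(i+1) − y_i)/h_i = 4, -10, 5:
  1·M_0 + 4·M_1 + 1·M_2 = 6(Δ_1 - Δ_0) = -84
  1·M_1 + 4·M_2 + 1·M_3 = 6(Δ_2 - Δ_1) = 90
Natural end conditions: M_0 = M_3 = 0.
Hence M_0 = 0, M_1 = -142/5, M_2 = 148/5, M_3 = 0.
On [1, 2], g(x) = 6 - 82/15·(x - 1) - 71/5·(x - 1)² + 29/3·(x - 1)³.
With (x - 1) = 1/2: g(3/2) = 37/40.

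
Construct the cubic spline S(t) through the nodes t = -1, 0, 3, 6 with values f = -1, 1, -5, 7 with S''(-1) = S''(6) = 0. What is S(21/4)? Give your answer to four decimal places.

With σ_i denoting the second derivative at x_i, h_i = 1, 3, 3, and Δ_i = (y_(i+1) − y_i)/h_i = 2, -2, 4:
  1·σ_0 + 8·σ_1 + 3·σ_2 = 6(Δ_1 - Δ_0) = -24
  3·σ_1 + 12·σ_2 + 3·σ_3 = 6(Δ_2 - Δ_1) = 36
Natural end conditions: σ_0 = σ_3 = 0.
Forward elimination and back-substitution give σ_0 = 0, σ_1 = -132/29, σ_2 = 120/29, σ_3 = 0.
On [3, 6], S(t) = -5 - 4/29·(t - 3) + 60/29·(t - 3)² - 20/87·(t - 3)³.
With (t - 3) = 9/4: S(21/4) = 1181/464.

2.5453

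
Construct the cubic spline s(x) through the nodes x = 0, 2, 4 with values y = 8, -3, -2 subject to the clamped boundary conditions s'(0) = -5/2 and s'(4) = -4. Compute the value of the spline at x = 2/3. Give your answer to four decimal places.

4.7222

Let m_i = s''(x_i). Step sizes h_i = 2, 2; slopes of the chords Δ_i = (y_(i+1) - y_i)/h_i = -11/2, 1/2.
  2·m_0 + 8·m_1 + 2·m_2 = 6(Δ_1 - Δ_0) = 36
Clamped end conditions give two more equations: 2h_0·m_0 + h_0·m_1 = 6(Δ_0 - s'(0)) = -18 and h_1·m_1 + 2h_1·m_2 = 6(s'(4) - Δ_1) = -27.
Forward elimination and back-substitution give m_0 = -75/8, m_1 = 39/4, m_2 = -93/8.
On [0, 2], s(x) = 8 - 5/2·x - 75/16·x² + 51/32·x³.
With x = 2/3: s(2/3) = 85/18.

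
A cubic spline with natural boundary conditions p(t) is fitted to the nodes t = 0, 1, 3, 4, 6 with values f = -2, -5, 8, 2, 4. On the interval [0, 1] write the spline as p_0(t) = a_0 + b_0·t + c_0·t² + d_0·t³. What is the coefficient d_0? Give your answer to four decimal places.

2.6694

With M_i denoting the second derivative at x_i, h_i = 1, 2, 1, 2, and Δ_i = (y_(i+1) − y_i)/h_i = -3, 13/2, -6, 1:
  1·M_0 + 6·M_1 + 2·M_2 = 6(Δ_1 - Δ_0) = 57
  2·M_1 + 6·M_2 + 1·M_3 = 6(Δ_2 - Δ_1) = -75
  1·M_2 + 6·M_3 + 2·M_4 = 6(Δ_3 - Δ_2) = 42
Natural end conditions: M_0 = M_4 = 0.
Hence M_0 = 0, M_1 = 993/62, M_2 = -606/31, M_3 = 318/31, M_4 = 0.
On [0, 1], with p_0(t) = a_0 + b_0·t + c_0·t² + d_0·t³: c_0 = M_0/2 = 0, d_0 = (M_1 - M_0)/(6h_0) = 331/124, b_0 = Δ_0 - h_0(2M_0 + M_1)/6 = -703/124.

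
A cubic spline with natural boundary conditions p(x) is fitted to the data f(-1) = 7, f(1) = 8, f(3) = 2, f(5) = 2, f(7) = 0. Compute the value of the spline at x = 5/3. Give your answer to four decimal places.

6.1680

Write m_i for p''(x_i). With h_i = 2, 2, 2, 2 and divided differences Δ_i = 1/2, -3, 0, -1, the continuity of p' gives the tridiagonal system
  2·m_0 + 8·m_1 + 2·m_2 = 6(Δ_1 - Δ_0) = -21
  2·m_1 + 8·m_2 + 2·m_3 = 6(Δ_2 - Δ_1) = 18
  2·m_2 + 8·m_3 + 2·m_4 = 6(Δ_3 - Δ_2) = -6
Natural end conditions: m_0 = m_4 = 0.
Forward elimination and back-substitution give m_0 = 0, m_1 = -393/112, m_2 = 99/28, m_3 = -183/112, m_4 = 0.
On [1, 3], p(x) = 8 - 103/56·(x - 1) - 393/224·(x - 1)² + 263/448·(x - 1)³.
With (x - 1) = 2/3: p(5/3) = 4663/756.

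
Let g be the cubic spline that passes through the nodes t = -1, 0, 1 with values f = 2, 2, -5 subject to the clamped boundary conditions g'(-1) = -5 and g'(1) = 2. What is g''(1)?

41

Put M_i = g'' at the i-th knot. Here h = (1, 1) and Δ = (0, -7), so the interior equations h_(i-1)·M_(i-1) + 2(h_(i-1)+h_i)·M_i + h_i·M_(i+1) = 6(Δ_i − Δ_(i-1)) read
  1·M_0 + 4·M_1 + 1·M_2 = 6(Δ_1 - Δ_0) = -42
Clamped end conditions give two more equations: 2h_0·M_0 + h_0·M_1 = 6(Δ_0 - g'(-1)) = 30 and h_1·M_1 + 2h_1·M_2 = 6(g'(1) - Δ_1) = 54.
Solving: M_0 = 29, M_1 = -28, M_2 = 41.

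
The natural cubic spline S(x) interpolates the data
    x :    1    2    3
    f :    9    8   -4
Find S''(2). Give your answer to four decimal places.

Put M_i = S'' at the i-th knot. Here h = (1, 1) and Δ = (-1, -12), so the interior equations h_(i-1)·M_(i-1) + 2(h_(i-1)+h_i)·M_i + h_i·M_(i+1) = 6(Δ_i − Δ_(i-1)) read
  1·M_0 + 4·M_1 + 1·M_2 = 6(Δ_1 - Δ_0) = -66
Natural end conditions: M_0 = M_2 = 0.
Solving: M_0 = 0, M_1 = -33/2, M_2 = 0.

-16.5000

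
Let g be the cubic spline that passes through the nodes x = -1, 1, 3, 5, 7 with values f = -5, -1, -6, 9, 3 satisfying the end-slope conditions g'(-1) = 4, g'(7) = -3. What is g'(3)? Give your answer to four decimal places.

3.5000

Write M_i for g''(x_i). With h_i = 2, 2, 2, 2 and divided differences Δ_i = 2, -5/2, 15/2, -3, the continuity of g' gives the tridiagonal system
  2·M_0 + 8·M_1 + 2·M_2 = 6(Δ_1 - Δ_0) = -27
  2·M_1 + 8·M_2 + 2·M_3 = 6(Δ_2 - Δ_1) = 60
  2·M_2 + 8·M_3 + 2·M_4 = 6(Δ_3 - Δ_2) = -63
Clamped end conditions give two more equations: 2h_0·M_0 + h_0·M_1 = 6(Δ_0 - g'(-1)) = -12 and h_3·M_3 + 2h_3·M_4 = 6(g'(7) - Δ_3) = 0.
Hence M_0 = 1/4, M_1 = -13/2, M_2 = 49/4, M_3 = -25/2, M_4 = 25/4.
On [3, 5], g'(x) = b_2 + 2c_2·(x - 3) + 3d_2·(x - 3)² with b_2 = Δ_2 - h_2(2M_2 + M_3)/6 = 7/2, c_2 = M_2/2 = 49/8, d_2 = (M_3 - M_2)/(6h_2) = -33/16. So g'(3) = 7/2.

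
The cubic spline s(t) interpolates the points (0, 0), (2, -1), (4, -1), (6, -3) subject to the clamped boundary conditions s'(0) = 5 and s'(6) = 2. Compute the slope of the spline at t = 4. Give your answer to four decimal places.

-0.9000

Write M_i for s''(x_i). With h_i = 2, 2, 2 and divided differences Δ_i = -1/2, 0, -1, the continuity of s' gives the tridiagonal system
  2·M_0 + 8·M_1 + 2·M_2 = 6(Δ_1 - Δ_0) = 3
  2·M_1 + 8·M_2 + 2·M_3 = 6(Δ_2 - Δ_1) = -6
Clamped end conditions give two more equations: 2h_0·M_0 + h_0·M_1 = 6(Δ_0 - s'(0)) = -33 and h_2·M_2 + 2h_2·M_3 = 6(s'(6) - Δ_2) = 18.
Forward elimination and back-substitution give M_0 = -101/10, M_1 = 37/10, M_2 = -16/5, M_3 = 61/10.
On [4, 6], s'(t) = b_2 + 2c_2·(t - 4) + 3d_2·(t - 4)² with b_2 = Δ_2 - h_2(2M_2 + M_3)/6 = -9/10, c_2 = M_2/2 = -8/5, d_2 = (M_3 - M_2)/(6h_2) = 31/40. So s'(4) = -9/10.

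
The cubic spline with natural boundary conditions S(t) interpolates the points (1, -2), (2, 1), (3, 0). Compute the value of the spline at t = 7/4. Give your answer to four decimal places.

0.5781

Write M_i for S''(x_i). With h_i = 1, 1 and divided differences Δ_i = 3, -1, the continuity of S' gives the tridiagonal system
  1·M_0 + 4·M_1 + 1·M_2 = 6(Δ_1 - Δ_0) = -24
Natural end conditions: M_0 = M_2 = 0.
Hence M_0 = 0, M_1 = -6, M_2 = 0.
On [1, 2], S(t) = -2 + 4·(t - 1) + 0·(t - 1)² - 1·(t - 1)³.
With (t - 1) = 3/4: S(7/4) = 37/64.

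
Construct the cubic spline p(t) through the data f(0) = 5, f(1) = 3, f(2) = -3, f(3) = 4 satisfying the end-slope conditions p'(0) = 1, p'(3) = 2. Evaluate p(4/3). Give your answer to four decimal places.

0.3037

Write m_i for p''(x_i). With h_i = 1, 1, 1 and divided differences Δ_i = -2, -6, 7, the continuity of p' gives the tridiagonal system
  1·m_0 + 4·m_1 + 1·m_2 = 6(Δ_1 - Δ_0) = -24
  1·m_1 + 4·m_2 + 1·m_3 = 6(Δ_2 - Δ_1) = 78
Clamped end conditions give two more equations: 2h_0·m_0 + h_0·m_1 = 6(Δ_0 - p'(0)) = -18 and h_2·m_2 + 2h_2·m_3 = 6(p'(3) - Δ_2) = -30.
Forward elimination and back-substitution give m_0 = -38/15, m_1 = -194/15, m_2 = 454/15, m_3 = -452/15.
On [1, 2], p(t) = 3 - 101/15·(t - 1) - 97/15·(t - 1)² + 36/5·(t - 1)³.
With (t - 1) = 1/3: p(4/3) = 41/135.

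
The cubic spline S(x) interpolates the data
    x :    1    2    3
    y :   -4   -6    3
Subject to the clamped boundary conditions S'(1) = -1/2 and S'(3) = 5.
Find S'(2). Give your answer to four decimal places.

Let σ_i = S''(x_i). Step sizes h_i = 1, 1; slopes of the chords Δ_i = (y_(i+1) - y_i)/h_i = -2, 9.
  1·σ_0 + 4·σ_1 + 1·σ_2 = 6(Δ_1 - Δ_0) = 66
Clamped end conditions give two more equations: 2h_0·σ_0 + h_0·σ_1 = 6(Δ_0 - S'(1)) = -9 and h_1·σ_1 + 2h_1·σ_2 = 6(S'(3) - Δ_1) = -24.
Hence σ_0 = -73/4, σ_1 = 55/2, σ_2 = -103/4.
On [2, 3], S'(x) = b_1 + 2c_1·(x - 2) + 3d_1·(x - 2)² with b_1 = Δ_1 - h_1(2σ_1 + σ_2)/6 = 33/8, c_1 = σ_1/2 = 55/4, d_1 = (σ_2 - σ_1)/(6h_1) = -71/8. So S'(2) = 33/8.

4.1250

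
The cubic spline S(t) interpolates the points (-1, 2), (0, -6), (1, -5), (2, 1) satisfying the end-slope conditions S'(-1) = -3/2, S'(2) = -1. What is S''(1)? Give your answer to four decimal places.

Put σ_i = S'' at the i-th knot. Here h = (1, 1, 1) and Δ = (-8, 1, 6), so the interior equations h_(i-1)·σ_(i-1) + 2(h_(i-1)+h_i)·σ_i + h_i·σ_(i+1) = 6(Δ_i − Δ_(i-1)) read
  1·σ_0 + 4·σ_1 + 1·σ_2 = 6(Δ_1 - Δ_0) = 54
  1·σ_1 + 4·σ_2 + 1·σ_3 = 6(Δ_2 - Δ_1) = 30
Clamped end conditions give two more equations: 2h_0·σ_0 + h_0·σ_1 = 6(Δ_0 - S'(-1)) = -39 and h_2·σ_2 + 2h_2·σ_3 = 6(S'(2) - Δ_2) = -42.
Hence σ_0 = -86/3, σ_1 = 55/3, σ_2 = 28/3, σ_3 = -77/3.

9.3333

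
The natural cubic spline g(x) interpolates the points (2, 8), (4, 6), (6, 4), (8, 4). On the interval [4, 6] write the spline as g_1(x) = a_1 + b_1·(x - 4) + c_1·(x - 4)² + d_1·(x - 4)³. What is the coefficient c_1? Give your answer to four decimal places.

Put σ_i = g'' at the i-th knot. Here h = (2, 2, 2) and Δ = (-1, -1, 0), so the interior equations h_(i-1)·σ_(i-1) + 2(h_(i-1)+h_i)·σ_i + h_i·σ_(i+1) = 6(Δ_i − Δ_(i-1)) read
  2·σ_0 + 8·σ_1 + 2·σ_2 = 6(Δ_1 - Δ_0) = 0
  2·σ_1 + 8·σ_2 + 2·σ_3 = 6(Δ_2 - Δ_1) = 6
Natural end conditions: σ_0 = σ_3 = 0.
Solving the tridiagonal system: σ_0 = 0, σ_1 = -1/5, σ_2 = 4/5, σ_3 = 0.
On [4, 6], with g_1(x) = a_1 + b_1·(x - 4) + c_1·(x - 4)² + d_1·(x - 4)³: c_1 = σ_1/2 = -1/10, d_1 = (σ_2 - σ_1)/(6h_1) = 1/12, b_1 = Δ_1 - h_1(2σ_1 + σ_2)/6 = -17/15.

-0.1000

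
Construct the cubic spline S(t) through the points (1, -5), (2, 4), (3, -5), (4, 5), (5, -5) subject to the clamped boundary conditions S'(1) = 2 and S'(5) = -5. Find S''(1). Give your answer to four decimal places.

With σ_i denoting the second derivative at x_i, h_i = 1, 1, 1, 1, and Δ_i = (y_(i+1) − y_i)/h_i = 9, -9, 10, -10:
  1·σ_0 + 4·σ_1 + 1·σ_2 = 6(Δ_1 - Δ_0) = -108
  1·σ_1 + 4·σ_2 + 1·σ_3 = 6(Δ_2 - Δ_1) = 114
  1·σ_2 + 4·σ_3 + 1·σ_4 = 6(Δ_3 - Δ_2) = -120
Clamped end conditions give two more equations: 2h_0·σ_0 + h_0·σ_1 = 6(Δ_0 - S'(1)) = 42 and h_3·σ_3 + 2h_3·σ_4 = 6(S'(5) - Δ_3) = 30.
Solving the tridiagonal system: σ_0 = 1325/28, σ_1 = -737/14, σ_2 = 221/4, σ_3 = -761/14, σ_4 = 1181/28.

47.3214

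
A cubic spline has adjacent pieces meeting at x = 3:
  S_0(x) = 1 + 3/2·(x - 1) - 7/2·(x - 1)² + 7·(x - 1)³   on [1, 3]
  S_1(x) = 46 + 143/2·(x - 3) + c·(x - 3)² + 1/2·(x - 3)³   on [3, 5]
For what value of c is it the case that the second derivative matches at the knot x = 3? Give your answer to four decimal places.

38.5000

S_0''(x) = -7 + 42·(x - 1), so S_0''(3) = 77. On the right, S_1''(3) = 2c, so c = 77/2.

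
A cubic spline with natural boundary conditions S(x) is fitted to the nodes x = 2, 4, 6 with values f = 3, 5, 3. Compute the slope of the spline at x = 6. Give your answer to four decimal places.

With M_i denoting the second derivative at x_i, h_i = 2, 2, and Δ_i = (y_(i+1) − y_i)/h_i = 1, -1:
  2·M_0 + 8·M_1 + 2·M_2 = 6(Δ_1 - Δ_0) = -12
Natural end conditions: M_0 = M_2 = 0.
Solving: M_0 = 0, M_1 = -3/2, M_2 = 0.
On [4, 6], S'(x) = b_1 + 2c_1·(x - 4) + 3d_1·(x - 4)² with b_1 = Δ_1 - h_1(2M_1 + M_2)/6 = 0, c_1 = M_1/2 = -3/4, d_1 = (M_2 - M_1)/(6h_1) = 1/8. So S'(6) = -3/2.

-1.5000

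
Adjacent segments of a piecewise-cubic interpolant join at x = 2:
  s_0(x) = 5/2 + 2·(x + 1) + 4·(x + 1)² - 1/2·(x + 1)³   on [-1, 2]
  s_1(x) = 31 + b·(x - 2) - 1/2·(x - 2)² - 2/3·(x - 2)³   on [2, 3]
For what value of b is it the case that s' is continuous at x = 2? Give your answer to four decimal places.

12.5000

s_0'(x) = 2 + 8·(x + 1) - 3/2·(x + 1)², so s_0'(2) = 25/2. On the right, s_1'(2) = b, so b = 25/2.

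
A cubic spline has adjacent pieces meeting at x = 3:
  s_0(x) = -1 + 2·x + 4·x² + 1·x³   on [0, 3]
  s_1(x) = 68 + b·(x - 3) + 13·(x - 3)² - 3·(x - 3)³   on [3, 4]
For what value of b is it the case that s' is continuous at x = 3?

53

s_0'(x) = 2 + 8·x + 3·x², so s_0'(3) = 53. On the right, s_1'(3) = b, so b = 53.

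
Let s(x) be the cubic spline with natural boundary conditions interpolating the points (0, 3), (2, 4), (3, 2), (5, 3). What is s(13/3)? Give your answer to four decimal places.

Let σ_i = s''(x_i). Step sizes h_i = 2, 1, 2; slopes of the chords Δ_i = (y_(i+1) - y_i)/h_i = 1/2, -2, 1/2.
  2·σ_0 + 6·σ_1 + 1·σ_2 = 6(Δ_1 - Δ_0) = -15
  1·σ_1 + 6·σ_2 + 2·σ_3 = 6(Δ_2 - Δ_1) = 15
Natural end conditions: σ_0 = σ_3 = 0.
Hence σ_0 = 0, σ_1 = -3, σ_2 = 3, σ_3 = 0.
On [3, 5], s(x) = 2 - 3/2·(x - 3) + 3/2·(x - 3)² - 1/4·(x - 3)³.
With (x - 3) = 4/3: s(13/3) = 56/27.

2.0741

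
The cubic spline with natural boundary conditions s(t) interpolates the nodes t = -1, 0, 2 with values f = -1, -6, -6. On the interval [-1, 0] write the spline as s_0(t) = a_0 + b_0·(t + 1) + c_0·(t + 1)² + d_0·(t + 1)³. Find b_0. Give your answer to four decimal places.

Put σ_i = s'' at the i-th knot. Here h = (1, 2) and Δ = (-5, 0), so the interior equations h_(i-1)·σ_(i-1) + 2(h_(i-1)+h_i)·σ_i + h_i·σ_(i+1) = 6(Δ_i − Δ_(i-1)) read
  1·σ_0 + 6·σ_1 + 2·σ_2 = 6(Δ_1 - Δ_0) = 30
Natural end conditions: σ_0 = σ_2 = 0.
Solving the tridiagonal system: σ_0 = 0, σ_1 = 5, σ_2 = 0.
On [-1, 0], with s_0(t) = a_0 + b_0·(t + 1) + c_0·(t + 1)² + d_0·(t + 1)³: c_0 = σ_0/2 = 0, d_0 = (σ_1 - σ_0)/(6h_0) = 5/6, b_0 = Δ_0 - h_0(2σ_0 + σ_1)/6 = -35/6.

-5.8333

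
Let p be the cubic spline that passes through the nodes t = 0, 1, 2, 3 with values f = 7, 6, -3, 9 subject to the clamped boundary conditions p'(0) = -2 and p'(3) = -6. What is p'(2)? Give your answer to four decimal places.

5.8667

Write σ_i for p''(x_i). With h_i = 1, 1, 1 and divided differences Δ_i = -1, -9, 12, the continuity of p' gives the tridiagonal system
  1·σ_0 + 4·σ_1 + 1·σ_2 = 6(Δ_1 - Δ_0) = -48
  1·σ_1 + 4·σ_2 + 1·σ_3 = 6(Δ_2 - Δ_1) = 126
Clamped end conditions give two more equations: 2h_0·σ_0 + h_0·σ_1 = 6(Δ_0 - p'(0)) = 6 and h_2·σ_2 + 2h_2·σ_3 = 6(p'(3) - Δ_2) = -108.
Forward elimination and back-substitution give σ_0 = 284/15, σ_1 = -478/15, σ_2 = 908/15, σ_3 = -1264/15.
On [2, 3], p'(t) = b_2 + 2c_2·(t - 2) + 3d_2·(t - 2)² with b_2 = Δ_2 - h_2(2σ_2 + σ_3)/6 = 88/15, c_2 = σ_2/2 = 454/15, d_2 = (σ_3 - σ_2)/(6h_2) = -362/15. So p'(2) = 88/15.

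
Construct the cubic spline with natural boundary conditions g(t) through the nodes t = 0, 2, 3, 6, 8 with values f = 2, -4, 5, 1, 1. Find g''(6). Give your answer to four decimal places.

Put M_i = g'' at the i-th knot. Here h = (2, 1, 3, 2) and Δ = (-3, 9, -4/3, 0), so the interior equations h_(i-1)·M_(i-1) + 2(h_(i-1)+h_i)·M_i + h_i·M_(i+1) = 6(Δ_i − Δ_(i-1)) read
  2·M_0 + 6·M_1 + 1·M_2 = 6(Δ_1 - Δ_0) = 72
  1·M_1 + 8·M_2 + 3·M_3 = 6(Δ_2 - Δ_1) = -62
  3·M_2 + 10·M_3 + 2·M_4 = 6(Δ_3 - Δ_2) = 8
Natural end conditions: M_0 = M_4 = 0.
Hence M_0 = 0, M_1 = 1439/104, M_2 = -573/52, M_3 = 427/104, M_4 = 0.

4.1058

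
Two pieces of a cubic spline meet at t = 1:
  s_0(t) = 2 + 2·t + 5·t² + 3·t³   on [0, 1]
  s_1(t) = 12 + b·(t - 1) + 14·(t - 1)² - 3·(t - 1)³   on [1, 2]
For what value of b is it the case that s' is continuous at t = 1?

s_0'(t) = 2 + 10·t + 9·t², so s_0'(1) = 21. On the right, s_1'(1) = b, so b = 21.

21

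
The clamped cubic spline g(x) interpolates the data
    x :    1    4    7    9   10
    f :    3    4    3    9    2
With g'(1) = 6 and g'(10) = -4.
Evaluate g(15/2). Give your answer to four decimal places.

With m_i denoting the second derivative at x_i, h_i = 3, 3, 2, 1, and Δ_i = (y_(i+1) − y_i)/h_i = 1/3, -1/3, 3, -7:
  3·m_0 + 12·m_1 + 3·m_2 = 6(Δ_1 - Δ_0) = -4
  3·m_1 + 10·m_2 + 2·m_3 = 6(Δ_2 - Δ_1) = 20
  2·m_2 + 6·m_3 + 1·m_4 = 6(Δ_3 - Δ_2) = -60
Clamped end conditions give two more equations: 2h_0·m_0 + h_0·m_1 = 6(Δ_0 - g'(1)) = -34 and h_3·m_3 + 2h_3·m_4 = 6(g'(10) - Δ_3) = 18.
Solving: m_0 = -67/12, m_1 = -1/6, m_2 = 59/12, m_3 = -43/3, m_4 = 97/6.
On [7, 9], g(x) = 3 + 9/2·(x - 7) + 59/24·(x - 7)² - 77/48·(x - 7)³.
With (x - 7) = 1/2: g(15/2) = 725/128.

5.6641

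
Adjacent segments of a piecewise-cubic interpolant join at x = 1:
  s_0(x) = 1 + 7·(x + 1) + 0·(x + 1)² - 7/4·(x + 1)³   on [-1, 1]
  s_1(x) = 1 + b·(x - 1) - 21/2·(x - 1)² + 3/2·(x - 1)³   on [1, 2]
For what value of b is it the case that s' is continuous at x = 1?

-14

s_0'(x) = 7 + 0·(x + 1) - 21/4·(x + 1)², so s_0'(1) = -14. On the right, s_1'(1) = b, so b = -14.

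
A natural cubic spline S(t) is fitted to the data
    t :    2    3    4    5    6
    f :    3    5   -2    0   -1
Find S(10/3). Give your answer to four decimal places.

Write σ_i for S''(x_i). With h_i = 1, 1, 1, 1 and divided differences Δ_i = 2, -7, 2, -1, the continuity of S' gives the tridiagonal system
  1·σ_0 + 4·σ_1 + 1·σ_2 = 6(Δ_1 - Δ_0) = -54
  1·σ_1 + 4·σ_2 + 1·σ_3 = 6(Δ_2 - Δ_1) = 54
  1·σ_2 + 4·σ_3 + 1·σ_4 = 6(Δ_3 - Δ_2) = -18
Natural end conditions: σ_0 = σ_4 = 0.
Solving the tridiagonal system: σ_0 = 0, σ_1 = -261/14, σ_2 = 144/7, σ_3 = -135/14, σ_4 = 0.
On [3, 4], S(t) = 5 - 59/14·(t - 3) - 261/28·(t - 3)² + 183/28·(t - 3)³.
With (t - 3) = 1/3: S(10/3) = 353/126.

2.8016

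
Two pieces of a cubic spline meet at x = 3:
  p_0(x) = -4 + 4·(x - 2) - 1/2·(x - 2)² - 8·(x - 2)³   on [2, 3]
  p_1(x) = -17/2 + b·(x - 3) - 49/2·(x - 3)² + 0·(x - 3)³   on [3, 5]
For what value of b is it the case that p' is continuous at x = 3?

-21

p_0'(x) = 4 - 1·(x - 2) - 24·(x - 2)², so p_0'(3) = -21. On the right, p_1'(3) = b, so b = -21.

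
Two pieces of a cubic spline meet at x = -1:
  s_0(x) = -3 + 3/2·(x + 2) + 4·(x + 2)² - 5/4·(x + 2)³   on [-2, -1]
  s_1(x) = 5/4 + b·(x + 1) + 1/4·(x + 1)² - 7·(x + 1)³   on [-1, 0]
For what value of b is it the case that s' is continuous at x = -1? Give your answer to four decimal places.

s_0'(x) = 3/2 + 8·(x + 2) - 15/4·(x + 2)², so s_0'(-1) = 23/4. On the right, s_1'(-1) = b, so b = 23/4.

5.7500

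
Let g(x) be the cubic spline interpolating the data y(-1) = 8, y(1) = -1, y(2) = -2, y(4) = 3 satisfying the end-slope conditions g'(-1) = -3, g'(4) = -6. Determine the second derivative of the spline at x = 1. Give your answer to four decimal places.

Let M_i = g''(x_i). Step sizes h_i = 2, 1, 2; slopes of the chords Δ_i = (y_(i+1) - y_i)/h_i = -9/2, -1, 5/2.
  2·M_0 + 6·M_1 + 1·M_2 = 6(Δ_1 - Δ_0) = 21
  1·M_1 + 6·M_2 + 2·M_3 = 6(Δ_2 - Δ_1) = 21
Clamped end conditions give two more equations: 2h_0·M_0 + h_0·M_1 = 6(Δ_0 - g'(-1)) = -9 and h_2·M_2 + 2h_2·M_3 = 6(g'(4) - Δ_2) = -51.
Forward elimination and back-substitution give M_0 = -63/16, M_1 = 27/8, M_2 = 69/8, M_3 = -273/16.

3.3750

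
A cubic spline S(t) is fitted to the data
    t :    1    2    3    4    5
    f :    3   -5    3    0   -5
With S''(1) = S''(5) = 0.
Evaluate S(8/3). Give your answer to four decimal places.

0.3757

Write M_i for S''(x_i). With h_i = 1, 1, 1, 1 and divided differences Δ_i = -8, 8, -3, -5, the continuity of S' gives the tridiagonal system
  1·M_0 + 4·M_1 + 1·M_2 = 6(Δ_1 - Δ_0) = 96
  1·M_1 + 4·M_2 + 1·M_3 = 6(Δ_2 - Δ_1) = -66
  1·M_2 + 4·M_3 + 1·M_4 = 6(Δ_3 - Δ_2) = -12
Natural end conditions: M_0 = M_4 = 0.
Hence M_0 = 0, M_1 = 423/14, M_2 = -174/7, M_3 = 45/14, M_4 = 0.
On [2, 3], S(t) = -5 + 29/14·(t - 2) + 423/28·(t - 2)² - 257/28·(t - 2)³.
With (t - 2) = 2/3: S(8/3) = 71/189.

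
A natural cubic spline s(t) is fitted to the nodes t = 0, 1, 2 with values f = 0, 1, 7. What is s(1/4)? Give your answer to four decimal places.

-0.0430

Put m_i = s'' at the i-th knot. Here h = (1, 1) and Δ = (1, 6), so the interior equations h_(i-1)·m_(i-1) + 2(h_(i-1)+h_i)·m_i + h_i·m_(i+1) = 6(Δ_i − Δ_(i-1)) read
  1·m_0 + 4·m_1 + 1·m_2 = 6(Δ_1 - Δ_0) = 30
Natural end conditions: m_0 = m_2 = 0.
Forward elimination and back-substitution give m_0 = 0, m_1 = 15/2, m_2 = 0.
On [0, 1], s(t) = 0 - 1/4·t + 0·t² + 5/4·t³.
With t = 1/4: s(1/4) = -11/256.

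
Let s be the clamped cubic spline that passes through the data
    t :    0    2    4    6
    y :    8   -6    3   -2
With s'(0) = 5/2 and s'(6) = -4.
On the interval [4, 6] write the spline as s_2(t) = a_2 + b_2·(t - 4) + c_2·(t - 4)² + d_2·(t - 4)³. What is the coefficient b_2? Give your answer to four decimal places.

With σ_i denoting the second derivative at x_i, h_i = 2, 2, 2, and Δ_i = (y_(i+1) − y_i)/h_i = -7, 9/2, -5/2:
  2·σ_0 + 8·σ_1 + 2·σ_2 = 6(Δ_1 - Δ_0) = 69
  2·σ_1 + 8·σ_2 + 2·σ_3 = 6(Δ_2 - Δ_1) = -42
Clamped end conditions give two more equations: 2h_0·σ_0 + h_0·σ_1 = 6(Δ_0 - s'(0)) = -57 and h_2·σ_2 + 2h_2·σ_3 = 6(s'(6) - Δ_2) = -9.
Solving the tridiagonal system: σ_0 = -68/3, σ_1 = 101/6, σ_2 = -61/6, σ_3 = 17/6.
On [4, 6], with s_2(t) = a_2 + b_2·(t - 4) + c_2·(t - 4)² + d_2·(t - 4)³: c_2 = σ_2/2 = -61/12, d_2 = (σ_3 - σ_2)/(6h_2) = 13/12, b_2 = Δ_2 - h_2(2σ_2 + σ_3)/6 = 10/3.

3.3333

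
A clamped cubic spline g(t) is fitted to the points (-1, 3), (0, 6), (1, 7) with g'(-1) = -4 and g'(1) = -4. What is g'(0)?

Put m_i = g'' at the i-th knot. Here h = (1, 1) and Δ = (3, 1), so the interior equations h_(i-1)·m_(i-1) + 2(h_(i-1)+h_i)·m_i + h_i·m_(i+1) = 6(Δ_i − Δ_(i-1)) read
  1·m_0 + 4·m_1 + 1·m_2 = 6(Δ_1 - Δ_0) = -12
Clamped end conditions give two more equations: 2h_0·m_0 + h_0·m_1 = 6(Δ_0 - g'(-1)) = 42 and h_1·m_1 + 2h_1·m_2 = 6(g'(1) - Δ_1) = -30.
Solving the tridiagonal system: m_0 = 24, m_1 = -6, m_2 = -12.
On [0, 1], g'(t) = b_1 + 2c_1·t + 3d_1·t² with b_1 = Δ_1 - h_1(2m_1 + m_2)/6 = 5, c_1 = m_1/2 = -3, d_1 = (m_2 - m_1)/(6h_1) = -1. So g'(0) = 5.

5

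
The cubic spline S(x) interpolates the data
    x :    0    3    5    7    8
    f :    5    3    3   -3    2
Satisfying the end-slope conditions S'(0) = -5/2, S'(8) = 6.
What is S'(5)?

Write m_i for S''(x_i). With h_i = 3, 2, 2, 1 and divided differences Δ_i = -2/3, 0, -3, 5, the continuity of S' gives the tridiagonal system
  3·m_0 + 10·m_1 + 2·m_2 = 6(Δ_1 - Δ_0) = 4
  2·m_1 + 8·m_2 + 2·m_3 = 6(Δ_2 - Δ_1) = -18
  2·m_2 + 6·m_3 + 1·m_4 = 6(Δ_3 - Δ_2) = 48
Clamped end conditions give two more equations: 2h_0·m_0 + h_0·m_1 = 6(Δ_0 - S'(0)) = 11 and h_3·m_3 + 2h_3·m_4 = 6(S'(8) - Δ_3) = 6.
Solving the tridiagonal system: m_0 = 4/3, m_1 = 1, m_2 = -5, m_3 = 10, m_4 = -2.
On [5, 7], S'(x) = b_2 + 2c_2·(x - 5) + 3d_2·(x - 5)² with b_2 = Δ_2 - h_2(2m_2 + m_3)/6 = -3, c_2 = m_2/2 = -5/2, d_2 = (m_3 - m_2)/(6h_2) = 5/4. So S'(5) = -3.

-3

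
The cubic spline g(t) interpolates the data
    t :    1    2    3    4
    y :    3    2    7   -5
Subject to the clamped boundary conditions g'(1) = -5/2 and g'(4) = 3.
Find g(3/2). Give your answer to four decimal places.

With σ_i denoting the second derivative at x_i, h_i = 1, 1, 1, and Δ_i = (y_(i+1) − y_i)/h_i = -1, 5, -12:
  1·σ_0 + 4·σ_1 + 1·σ_2 = 6(Δ_1 - Δ_0) = 36
  1·σ_1 + 4·σ_2 + 1·σ_3 = 6(Δ_2 - Δ_1) = -102
Clamped end conditions give two more equations: 2h_0·σ_0 + h_0·σ_1 = 6(Δ_0 - g'(1)) = 9 and h_2·σ_2 + 2h_2·σ_3 = 6(g'(4) - Δ_2) = 90.
Solving the tridiagonal system: σ_0 = -104/15, σ_1 = 343/15, σ_2 = -728/15, σ_3 = 1039/15.
On [1, 2], g(t) = 3 - 5/2·(t - 1) - 52/15·(t - 1)² + 149/30·(t - 1)³.
With (t - 1) = 1/2: g(3/2) = 361/240.

1.5042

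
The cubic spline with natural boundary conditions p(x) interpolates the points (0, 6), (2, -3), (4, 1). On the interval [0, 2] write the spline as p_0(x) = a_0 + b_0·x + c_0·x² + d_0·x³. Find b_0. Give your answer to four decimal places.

Put σ_i = p'' at the i-th knot. Here h = (2, 2) and Δ = (-9/2, 2), so the interior equations h_(i-1)·σ_(i-1) + 2(h_(i-1)+h_i)·σ_i + h_i·σ_(i+1) = 6(Δ_i − Δ_(i-1)) read
  2·σ_0 + 8·σ_1 + 2·σ_2 = 6(Δ_1 - Δ_0) = 39
Natural end conditions: σ_0 = σ_2 = 0.
Solving: σ_0 = 0, σ_1 = 39/8, σ_2 = 0.
On [0, 2], with p_0(x) = a_0 + b_0·x + c_0·x² + d_0·x³: c_0 = σ_0/2 = 0, d_0 = (σ_1 - σ_0)/(6h_0) = 13/32, b_0 = Δ_0 - h_0(2σ_0 + σ_1)/6 = -49/8.

-6.1250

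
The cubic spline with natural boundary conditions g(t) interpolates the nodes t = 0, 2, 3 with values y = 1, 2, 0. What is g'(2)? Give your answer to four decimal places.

Write m_i for g''(x_i). With h_i = 2, 1 and divided differences Δ_i = 1/2, -2, the continuity of g' gives the tridiagonal system
  2·m_0 + 6·m_1 + 1·m_2 = 6(Δ_1 - Δ_0) = -15
Natural end conditions: m_0 = m_2 = 0.
Hence m_0 = 0, m_1 = -5/2, m_2 = 0.
On [2, 3], g'(t) = b_1 + 2c_1·(t - 2) + 3d_1·(t - 2)² with b_1 = Δ_1 - h_1(2m_1 + m_2)/6 = -7/6, c_1 = m_1/2 = -5/4, d_1 = (m_2 - m_1)/(6h_1) = 5/12. So g'(2) = -7/6.

-1.1667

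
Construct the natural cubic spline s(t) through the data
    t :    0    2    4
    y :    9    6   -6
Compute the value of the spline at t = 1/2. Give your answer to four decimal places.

Write m_i for s''(x_i). With h_i = 2, 2 and divided differences Δ_i = -3/2, -6, the continuity of s' gives the tridiagonal system
  2·m_0 + 8·m_1 + 2·m_2 = 6(Δ_1 - Δ_0) = -27
Natural end conditions: m_0 = m_2 = 0.
Hence m_0 = 0, m_1 = -27/8, m_2 = 0.
On [0, 2], s(t) = 9 - 3/8·t + 0·t² - 9/32·t³.
With t = 1/2: s(1/2) = 2247/256.

8.7773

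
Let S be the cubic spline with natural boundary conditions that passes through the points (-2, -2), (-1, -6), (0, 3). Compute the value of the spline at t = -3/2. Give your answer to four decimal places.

Let σ_i = S''(x_i). Step sizes h_i = 1, 1; slopes of the chords Δ_i = (y_(i+1) - y_i)/h_i = -4, 9.
  1·σ_0 + 4·σ_1 + 1·σ_2 = 6(Δ_1 - Δ_0) = 78
Natural end conditions: σ_0 = σ_2 = 0.
Solving: σ_0 = 0, σ_1 = 39/2, σ_2 = 0.
On [-2, -1], S(t) = -2 - 29/4·(t + 2) + 0·(t + 2)² + 13/4·(t + 2)³.
With (t + 2) = 1/2: S(-3/2) = -167/32.

-5.2188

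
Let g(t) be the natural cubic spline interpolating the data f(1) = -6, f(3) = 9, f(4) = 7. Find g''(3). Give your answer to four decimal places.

Put M_i = g'' at the i-th knot. Here h = (2, 1) and Δ = (15/2, -2), so the interior equations h_(i-1)·M_(i-1) + 2(h_(i-1)+h_i)·M_i + h_i·M_(i+1) = 6(Δ_i − Δ_(i-1)) read
  2·M_0 + 6·M_1 + 1·M_2 = 6(Δ_1 - Δ_0) = -57
Natural end conditions: M_0 = M_2 = 0.
Hence M_0 = 0, M_1 = -19/2, M_2 = 0.

-9.5000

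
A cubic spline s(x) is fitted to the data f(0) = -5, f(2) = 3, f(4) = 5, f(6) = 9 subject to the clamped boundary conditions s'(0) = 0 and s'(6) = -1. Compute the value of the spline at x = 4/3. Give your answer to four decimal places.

-0.0617

Write σ_i for s''(x_i). With h_i = 2, 2, 2 and divided differences Δ_i = 4, 1, 2, the continuity of s' gives the tridiagonal system
  2·σ_0 + 8·σ_1 + 2·σ_2 = 6(Δ_1 - Δ_0) = -18
  2·σ_1 + 8·σ_2 + 2·σ_3 = 6(Δ_2 - Δ_1) = 6
Clamped end conditions give two more equations: 2h_0·σ_0 + h_0·σ_1 = 6(Δ_0 - s'(0)) = 24 and h_2·σ_2 + 2h_2·σ_3 = 6(s'(6) - Δ_2) = -18.
Solving the tridiagonal system: σ_0 = 26/3, σ_1 = -16/3, σ_2 = 11/3, σ_3 = -19/3.
On [0, 2], s(x) = -5 + 0·x + 13/3·x² - 7/6·x³.
With x = 4/3: s(4/3) = -5/81.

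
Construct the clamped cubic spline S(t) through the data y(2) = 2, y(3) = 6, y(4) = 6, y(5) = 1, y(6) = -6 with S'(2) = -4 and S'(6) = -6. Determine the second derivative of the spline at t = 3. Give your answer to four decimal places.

With M_i denoting the second derivative at x_i, h_i = 1, 1, 1, 1, and Δ_i = (y_(i+1) − y_i)/h_i = 4, 0, -5, -7:
  1·M_0 + 4·M_1 + 1·M_2 = 6(Δ_1 - Δ_0) = -24
  1·M_1 + 4·M_2 + 1·M_3 = 6(Δ_2 - Δ_1) = -30
  1·M_2 + 4·M_3 + 1·M_4 = 6(Δ_3 - Δ_2) = -12
Clamped end conditions give two more equations: 2h_0·M_0 + h_0·M_1 = 6(Δ_0 - S'(2)) = 48 and h_3·M_3 + 2h_3·M_4 = 6(S'(6) - Δ_3) = 6.
Hence M_0 = 425/14, M_1 = -89/7, M_2 = -7/2, M_3 = -23/7, M_4 = 65/14.

-12.7143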